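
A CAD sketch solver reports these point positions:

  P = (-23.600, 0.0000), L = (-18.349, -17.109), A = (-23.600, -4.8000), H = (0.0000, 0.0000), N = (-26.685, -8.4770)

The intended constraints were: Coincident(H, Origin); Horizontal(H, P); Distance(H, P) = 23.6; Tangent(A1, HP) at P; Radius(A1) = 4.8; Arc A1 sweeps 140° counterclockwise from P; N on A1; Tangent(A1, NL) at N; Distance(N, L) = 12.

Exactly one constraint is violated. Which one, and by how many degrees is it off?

Tangent(A1, NL) at N — off by 6.00°.

H = (0.00, 0.00) ✓; H.y = 0.00, P.y = 0.00 ✓; |HP| = 23.60 ✓; ∠(AP, PH) = 90.00° ✓; |AP| = 4.800 ✓; bearing(A→N) − bearing(A→P) = 140.0° ✓; |AN| = 4.800 ✓; ∠(AN, NL) = 96.00° ✗; |NL| = 12.00 ✓.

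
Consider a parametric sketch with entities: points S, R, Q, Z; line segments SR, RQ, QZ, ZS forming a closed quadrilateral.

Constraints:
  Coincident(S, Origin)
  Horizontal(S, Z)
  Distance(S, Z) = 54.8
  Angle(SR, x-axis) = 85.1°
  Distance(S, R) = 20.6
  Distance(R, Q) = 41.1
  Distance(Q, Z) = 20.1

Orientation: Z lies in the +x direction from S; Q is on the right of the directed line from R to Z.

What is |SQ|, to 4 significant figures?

35.21

S is at the origin; S and Z share the same y with |SZ| = 54.8 and Z in +x, so Z = (54.8, 0). SR runs at 85.1° with |SR| = 20.6, so R = (1.760, 20.52). Q is determined by |RQ| = 41.1 and |QZ| = 20.1 together: it lies at the intersection of circle(R, 41.1) and circle(Z, 20.1). With |RZ| = 56.87, the foot of the radical line on RZ is 39.74 from R and the perpendicular offset is √(41.1² − 39.74²) = 10.50. Taking the right-of-RZ solution: Q = (35.03, -3.610).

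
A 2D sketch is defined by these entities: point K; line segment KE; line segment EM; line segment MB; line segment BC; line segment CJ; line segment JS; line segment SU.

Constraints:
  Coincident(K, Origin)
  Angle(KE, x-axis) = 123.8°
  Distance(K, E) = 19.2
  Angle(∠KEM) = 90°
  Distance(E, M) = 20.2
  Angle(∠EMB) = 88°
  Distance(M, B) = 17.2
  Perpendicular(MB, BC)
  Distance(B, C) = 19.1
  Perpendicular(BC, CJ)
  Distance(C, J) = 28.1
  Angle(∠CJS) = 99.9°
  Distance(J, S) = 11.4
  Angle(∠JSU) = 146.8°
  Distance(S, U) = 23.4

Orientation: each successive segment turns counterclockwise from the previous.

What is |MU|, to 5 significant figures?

14.091

∠CJS = 99.9° gives JS at -154.10° from the x-axis; with |JS| = 11.4, S = (-28.606, 19.751). ∠JSU = 146.8° gives SU at -120.90° from the x-axis; with |SU| = 23.4, U = (-40.623, -0.32724). Then |MU| = |U − M| = 14.091.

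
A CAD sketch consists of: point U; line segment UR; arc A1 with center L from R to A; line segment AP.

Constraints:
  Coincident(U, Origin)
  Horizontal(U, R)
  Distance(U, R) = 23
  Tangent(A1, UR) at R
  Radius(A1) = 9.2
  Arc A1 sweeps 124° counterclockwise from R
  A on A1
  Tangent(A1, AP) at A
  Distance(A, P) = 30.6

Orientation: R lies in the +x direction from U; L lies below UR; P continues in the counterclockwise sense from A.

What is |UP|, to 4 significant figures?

51.31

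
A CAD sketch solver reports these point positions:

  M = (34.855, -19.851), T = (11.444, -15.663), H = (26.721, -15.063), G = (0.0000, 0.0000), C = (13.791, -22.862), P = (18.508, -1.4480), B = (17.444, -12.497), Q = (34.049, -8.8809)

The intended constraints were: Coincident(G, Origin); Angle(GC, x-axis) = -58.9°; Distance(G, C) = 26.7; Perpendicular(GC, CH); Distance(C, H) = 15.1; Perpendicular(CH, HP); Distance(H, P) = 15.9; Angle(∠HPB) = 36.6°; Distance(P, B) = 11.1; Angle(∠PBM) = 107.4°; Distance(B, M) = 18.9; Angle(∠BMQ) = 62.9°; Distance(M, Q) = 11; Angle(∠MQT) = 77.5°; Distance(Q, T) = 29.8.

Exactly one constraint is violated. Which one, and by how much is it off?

Distance(Q, T) = 29.8 — off by 6.20.

G = (0.00, 0.00) ✓; GC at -58.90° ✓; |GC| = 26.70 ✓; ∠(GC, CH) = 90.00° ✓; |CH| = 15.10 ✓; ∠(CH, HP) = 90.00° ✓; |HP| = 15.90 ✓; ∠HPB = 36.60° ✓; |PB| = 11.10 ✓; ∠PBM = 107.4° ✓; |BM| = 18.90 ✓; ∠BMQ = 62.90° ✓; |MQ| = 11.00 ✓; ∠MQT = 77.50° ✓; |QT| = 23.60 ✗.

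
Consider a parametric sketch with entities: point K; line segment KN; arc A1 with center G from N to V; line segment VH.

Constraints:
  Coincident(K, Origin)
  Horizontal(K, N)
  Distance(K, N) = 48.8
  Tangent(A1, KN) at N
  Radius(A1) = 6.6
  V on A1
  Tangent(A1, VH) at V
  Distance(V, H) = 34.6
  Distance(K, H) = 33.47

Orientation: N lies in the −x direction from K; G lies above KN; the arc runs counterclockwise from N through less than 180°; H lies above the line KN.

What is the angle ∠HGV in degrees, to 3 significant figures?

79.2°

K is at the origin; K and N share the same y with |KN| = 48.8 and N on the −x side, so N = (-48.8, 0.00). Tangency of A1 to KN means the radius GN is perpendicular to KN, so G = N + (0, 6.6) = (-48.8, 6.60). Since GV ⟂ VH (tangency), |GH| = √(6.6² + 34.6²) = 35.2 regardless of where V sits on A1. So H lies on both circle(K, 33.47) and circle(G, 35.2); the above-KN intersection is H = (-20.0, 26.9). V is the foot of the tangent from H: V = (-44.1, 2.01).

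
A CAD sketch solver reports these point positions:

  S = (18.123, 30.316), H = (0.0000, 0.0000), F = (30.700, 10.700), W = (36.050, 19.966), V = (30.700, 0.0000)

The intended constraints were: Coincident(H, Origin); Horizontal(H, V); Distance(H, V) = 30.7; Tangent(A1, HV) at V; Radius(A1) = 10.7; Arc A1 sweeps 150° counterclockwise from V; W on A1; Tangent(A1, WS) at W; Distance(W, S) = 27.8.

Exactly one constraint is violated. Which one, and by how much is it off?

Distance(W, S) = 27.8 — off by 7.10.

H = (0.00, 0.00) ✓; H.y = 0.00, V.y = 0.00 ✓; |HV| = 30.70 ✓; ∠(FV, VH) = 90.00° ✓; |FV| = 10.70 ✓; bearing(F→W) − bearing(F→V) = 150.0° ✓; |FW| = 10.70 ✓; ∠(FW, WS) = 90.00° ✓; |WS| = 20.70 ✗.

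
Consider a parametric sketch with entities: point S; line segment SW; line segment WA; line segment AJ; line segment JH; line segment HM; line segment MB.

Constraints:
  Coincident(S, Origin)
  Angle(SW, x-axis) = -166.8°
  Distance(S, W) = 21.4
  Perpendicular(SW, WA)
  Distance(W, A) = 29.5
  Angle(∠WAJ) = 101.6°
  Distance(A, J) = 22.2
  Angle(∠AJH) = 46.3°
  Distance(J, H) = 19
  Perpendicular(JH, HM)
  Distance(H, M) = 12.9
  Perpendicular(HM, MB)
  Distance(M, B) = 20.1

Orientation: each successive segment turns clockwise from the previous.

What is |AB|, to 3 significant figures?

16.7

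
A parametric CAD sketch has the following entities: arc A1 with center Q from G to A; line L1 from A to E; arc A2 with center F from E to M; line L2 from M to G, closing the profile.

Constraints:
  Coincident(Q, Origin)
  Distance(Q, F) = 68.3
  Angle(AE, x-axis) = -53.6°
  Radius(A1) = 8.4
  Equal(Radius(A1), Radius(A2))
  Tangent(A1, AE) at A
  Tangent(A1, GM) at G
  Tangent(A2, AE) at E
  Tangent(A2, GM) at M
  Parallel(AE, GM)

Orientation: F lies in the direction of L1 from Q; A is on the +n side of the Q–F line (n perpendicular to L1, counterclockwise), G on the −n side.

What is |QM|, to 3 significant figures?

68.8

Tangency of A1 to both parallel lines with radius 8.4 puts A and G at Q ± 8.4·n: A = (6.76, 4.98), G = (-6.76, -4.98). Equal radii place E and M the same way about F: E = F + 8.4·n = (47.3, -50.0), M = F − 8.4·n = (33.8, -60.0). Then |QM| = |M − Q| = 68.8.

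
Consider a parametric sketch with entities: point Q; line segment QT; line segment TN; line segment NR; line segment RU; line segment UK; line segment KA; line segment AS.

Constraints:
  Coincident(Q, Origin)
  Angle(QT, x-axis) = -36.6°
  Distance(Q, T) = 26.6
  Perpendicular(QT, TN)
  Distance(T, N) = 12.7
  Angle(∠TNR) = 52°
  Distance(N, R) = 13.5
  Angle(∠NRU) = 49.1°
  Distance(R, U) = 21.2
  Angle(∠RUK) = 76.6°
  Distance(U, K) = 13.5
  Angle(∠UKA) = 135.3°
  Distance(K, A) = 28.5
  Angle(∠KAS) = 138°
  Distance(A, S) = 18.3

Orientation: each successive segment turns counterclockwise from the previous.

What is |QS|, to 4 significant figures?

33.68

Q is at the origin; QT runs at -36.6° with length 26.6, so T = (21.35, -15.86). QT is perpendicular to TN, so TN runs at 53.40°; with |TN| = 12.7, N = (28.93, -5.664). ∠TNR = 52.0° gives NR at -178.6° from the x-axis; with |NR| = 13.5, R = (15.43, -5.994). ∠NRU = 49.1° gives RU at -47.70° from the x-axis; with |RU| = 21.2, U = (29.70, -21.67). ∠RUK = 76.6° gives UK at 55.70° from the x-axis; with |UK| = 13.5, K = (37.31, -10.52). ∠UKA = 135.3° gives KA at 100.4° from the x-axis; with |KA| = 28.5, A = (32.16, 17.51). ∠KAS = 138.0° gives AS at 142.4° from the x-axis; with |AS| = 18.3, S = (17.66, 28.68). Then |QS| = |S − Q| = 33.68.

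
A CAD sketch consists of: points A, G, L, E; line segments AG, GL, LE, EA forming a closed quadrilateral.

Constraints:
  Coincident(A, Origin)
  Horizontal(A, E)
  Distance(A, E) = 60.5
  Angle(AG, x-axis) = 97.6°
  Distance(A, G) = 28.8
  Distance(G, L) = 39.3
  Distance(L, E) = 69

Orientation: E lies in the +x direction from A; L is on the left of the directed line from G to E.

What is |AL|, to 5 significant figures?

61.925

A is at the origin; AE is horizontal with |AE| = 60.5 and E in +x, so E = (60.5, 0). AG runs at 97.6° with |AG| = 28.8, so G = (-3.8090, 28.547). L is determined by |GL| = 39.3 and |LE| = 69.0 together: it lies at the intersection of circle(G, 39.3) and circle(E, 69.0). With |GE| = 70.360, the foot of the radical line on GE is 12.323 from G and the perpendicular offset is √(39.3² − 12.323²) = 37.318. Taking the left-of-GE solution: L = (22.595, 57.656).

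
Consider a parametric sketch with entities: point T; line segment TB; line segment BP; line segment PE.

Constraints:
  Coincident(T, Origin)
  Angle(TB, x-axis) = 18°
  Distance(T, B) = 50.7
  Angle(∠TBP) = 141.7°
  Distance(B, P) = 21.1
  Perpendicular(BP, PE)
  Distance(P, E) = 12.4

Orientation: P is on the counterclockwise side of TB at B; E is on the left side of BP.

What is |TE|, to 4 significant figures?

63.79

T is at the origin; TB runs at 18.0° with length 50.7, so B = 50.7·(cos 18.0°, sin 18.0°) = (48.22, 15.67). ∠TBP = 141.7°, so BP runs at 18.0° + (180° − 141.7°) = 56.30° from the x-axis; with |BP| = 21.1, P = B + 21.1·(cos 56.30°, sin 56.30°) = (59.93, 33.22). BP ⟂ PE; with |PE| = 12.4 on the left of BP, E = P + 12.4·(-0.8320, 0.5548) = (49.61, 40.10). Then |TE| = |E − T| = 63.79.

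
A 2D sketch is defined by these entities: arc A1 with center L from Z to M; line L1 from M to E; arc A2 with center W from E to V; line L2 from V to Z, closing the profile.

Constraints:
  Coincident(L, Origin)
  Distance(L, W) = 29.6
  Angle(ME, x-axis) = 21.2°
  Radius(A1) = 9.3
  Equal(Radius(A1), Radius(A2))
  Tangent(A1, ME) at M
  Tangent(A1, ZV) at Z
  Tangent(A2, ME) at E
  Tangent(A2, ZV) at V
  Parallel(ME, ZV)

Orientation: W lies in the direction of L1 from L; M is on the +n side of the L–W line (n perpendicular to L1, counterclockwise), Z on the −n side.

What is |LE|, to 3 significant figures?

31.0

The slot axis is L1's direction at 21.2°, so u = (cos 21.2°, sin 21.2°) = (0.932, 0.362) and n = (−sin 21.2°, cos 21.2°) = (-0.362, 0.932). L is at the origin and W lies 29.6 along u from L, so W = 29.6·u = (27.6, 10.7). Tangency of A1 to both parallel lines with radius 9.3 puts M and Z at L ± 9.3·n: M = (-3.36, 8.67), Z = (3.36, -8.67). Equal radii place E and V the same way about W: E = W + 9.3·n = (24.2, 19.4), V = W − 9.3·n = (31.0, 2.03). Then |LE| = |E − L| = 31.0.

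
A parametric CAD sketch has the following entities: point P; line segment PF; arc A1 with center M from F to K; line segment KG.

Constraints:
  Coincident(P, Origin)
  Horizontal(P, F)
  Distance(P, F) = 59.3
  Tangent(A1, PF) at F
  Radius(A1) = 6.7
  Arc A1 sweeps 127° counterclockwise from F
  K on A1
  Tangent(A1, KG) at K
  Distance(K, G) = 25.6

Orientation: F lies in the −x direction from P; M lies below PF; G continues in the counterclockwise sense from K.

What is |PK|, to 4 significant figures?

65.54

P is at the origin; P and F share the same y with |PF| = 59.3 and F on the −x side, so F = (-59.30, 0.000). Tangency of A1 to PF means the radius MF is perpendicular to PF, so M = F + (0, -6.7) = (-59.30, -6.700). On A1, F sits at bearing 90° from M; a 127° counterclockwise sweep puts K at bearing 217°, so K = M + 6.7·(cos 217°, sin 217°) = (-64.65, -10.73). Then |PK| = |K − P| = 65.54.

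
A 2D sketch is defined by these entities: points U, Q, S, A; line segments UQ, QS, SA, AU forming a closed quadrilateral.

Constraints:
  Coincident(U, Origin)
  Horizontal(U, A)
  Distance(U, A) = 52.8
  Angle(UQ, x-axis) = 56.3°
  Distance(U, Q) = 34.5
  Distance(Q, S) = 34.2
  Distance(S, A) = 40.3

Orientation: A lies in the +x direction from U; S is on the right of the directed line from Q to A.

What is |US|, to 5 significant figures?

13.707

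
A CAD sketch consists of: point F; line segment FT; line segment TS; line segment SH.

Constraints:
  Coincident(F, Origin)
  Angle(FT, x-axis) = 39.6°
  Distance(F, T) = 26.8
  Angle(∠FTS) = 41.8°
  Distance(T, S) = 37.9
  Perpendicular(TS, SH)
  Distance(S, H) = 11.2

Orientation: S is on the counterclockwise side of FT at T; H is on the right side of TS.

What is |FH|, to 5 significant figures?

34.144

F is at the origin; FT runs at 39.6° with length 26.8, so T = 26.8·(cos 39.6°, sin 39.6°) = (20.650, 17.083). ∠FTS = 41.8°, so TS runs at 39.6° + (180° − 41.8°) = 177.80° from the x-axis; with |TS| = 37.9, S = T + 37.9·(cos 177.80°, sin 177.80°) = (-17.222, 18.538). TS ⟂ SH; with |SH| = 11.2 on the right of TS, H = S + 11.2·(0.038388, 0.99926) = (-16.792, 29.730). Then |FH| = |H − F| = 34.144.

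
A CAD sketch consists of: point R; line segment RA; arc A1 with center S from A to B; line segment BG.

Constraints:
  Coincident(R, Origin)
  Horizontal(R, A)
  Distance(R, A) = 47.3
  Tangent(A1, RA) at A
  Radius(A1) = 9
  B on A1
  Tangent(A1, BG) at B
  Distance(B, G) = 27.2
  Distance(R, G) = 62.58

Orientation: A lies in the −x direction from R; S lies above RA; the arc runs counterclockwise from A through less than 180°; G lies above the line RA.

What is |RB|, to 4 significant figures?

41.07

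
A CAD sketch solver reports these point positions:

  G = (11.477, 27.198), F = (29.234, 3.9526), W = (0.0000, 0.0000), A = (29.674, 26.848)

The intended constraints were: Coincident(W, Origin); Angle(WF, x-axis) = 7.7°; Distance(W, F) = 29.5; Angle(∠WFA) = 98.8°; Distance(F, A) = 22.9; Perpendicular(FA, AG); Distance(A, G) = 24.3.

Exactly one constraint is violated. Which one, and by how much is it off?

Distance(A, G) = 24.3 — off by 6.10.

W = (0.00, 0.00) ✓; WF at 7.700° ✓; |WF| = 29.50 ✓; ∠WFA = 98.80° ✓; |FA| = 22.90 ✓; ∠(FA, AG) = 90.00° ✓; |AG| = 18.20 ✗.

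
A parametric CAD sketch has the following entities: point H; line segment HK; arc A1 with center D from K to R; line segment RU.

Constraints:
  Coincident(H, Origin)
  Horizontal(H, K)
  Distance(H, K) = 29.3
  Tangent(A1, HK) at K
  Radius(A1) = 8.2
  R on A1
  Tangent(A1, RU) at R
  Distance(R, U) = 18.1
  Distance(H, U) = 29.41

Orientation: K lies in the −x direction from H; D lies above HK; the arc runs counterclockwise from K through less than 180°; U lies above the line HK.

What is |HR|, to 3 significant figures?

22.2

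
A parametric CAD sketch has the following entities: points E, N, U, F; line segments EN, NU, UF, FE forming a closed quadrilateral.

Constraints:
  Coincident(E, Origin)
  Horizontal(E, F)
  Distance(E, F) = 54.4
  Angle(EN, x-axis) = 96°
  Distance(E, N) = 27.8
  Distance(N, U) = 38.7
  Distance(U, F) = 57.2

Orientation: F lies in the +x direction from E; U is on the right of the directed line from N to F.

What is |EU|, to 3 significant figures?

11.2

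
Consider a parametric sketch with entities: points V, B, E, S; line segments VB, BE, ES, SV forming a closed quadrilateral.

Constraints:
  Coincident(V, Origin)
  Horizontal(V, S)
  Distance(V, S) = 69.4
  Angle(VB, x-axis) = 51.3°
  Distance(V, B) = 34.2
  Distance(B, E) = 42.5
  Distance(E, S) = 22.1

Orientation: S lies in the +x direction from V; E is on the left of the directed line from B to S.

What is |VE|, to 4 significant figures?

67.02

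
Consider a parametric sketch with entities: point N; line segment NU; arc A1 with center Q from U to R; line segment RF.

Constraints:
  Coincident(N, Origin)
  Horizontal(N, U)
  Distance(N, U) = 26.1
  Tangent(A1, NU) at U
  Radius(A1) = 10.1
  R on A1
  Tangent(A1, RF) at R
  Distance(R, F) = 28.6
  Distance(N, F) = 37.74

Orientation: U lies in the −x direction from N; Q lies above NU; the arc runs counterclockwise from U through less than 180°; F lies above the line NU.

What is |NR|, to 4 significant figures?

18.12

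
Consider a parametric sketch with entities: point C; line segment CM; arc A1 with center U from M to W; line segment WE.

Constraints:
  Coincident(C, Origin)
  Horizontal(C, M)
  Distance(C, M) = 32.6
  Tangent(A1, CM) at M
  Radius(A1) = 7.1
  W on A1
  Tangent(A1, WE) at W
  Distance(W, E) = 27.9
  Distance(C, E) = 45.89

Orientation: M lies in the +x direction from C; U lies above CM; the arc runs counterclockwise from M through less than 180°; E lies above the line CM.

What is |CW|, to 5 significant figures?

40.386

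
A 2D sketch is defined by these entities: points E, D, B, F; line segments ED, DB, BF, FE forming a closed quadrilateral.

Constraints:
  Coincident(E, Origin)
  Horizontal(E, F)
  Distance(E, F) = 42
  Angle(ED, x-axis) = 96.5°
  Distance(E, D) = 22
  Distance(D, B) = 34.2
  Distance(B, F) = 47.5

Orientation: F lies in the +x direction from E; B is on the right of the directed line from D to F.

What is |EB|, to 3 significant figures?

12.9

Checks: |DB| = 34.20 ✓; |BF| = 47.50 ✓.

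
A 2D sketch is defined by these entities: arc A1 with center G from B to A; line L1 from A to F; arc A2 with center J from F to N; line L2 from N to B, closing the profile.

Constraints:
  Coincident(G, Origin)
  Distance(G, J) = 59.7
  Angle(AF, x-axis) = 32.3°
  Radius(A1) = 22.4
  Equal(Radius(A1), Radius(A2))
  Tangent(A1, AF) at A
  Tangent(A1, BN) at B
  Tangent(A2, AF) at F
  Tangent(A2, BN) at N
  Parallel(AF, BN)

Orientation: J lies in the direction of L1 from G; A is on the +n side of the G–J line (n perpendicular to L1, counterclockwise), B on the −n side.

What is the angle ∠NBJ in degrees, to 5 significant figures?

20.567°

The slot axis is L1's direction at 32.3°, so u = (cos 32.3°, sin 32.3°) = (0.84526, 0.53435) and n = (−sin 32.3°, cos 32.3°) = (-0.53435, 0.84526). G is at the origin and J lies 59.7 along u from G, so J = 59.7·u = (50.462, 31.901). Tangency of A1 to both parallel lines with radius 22.4 puts A and B at G ± 22.4·n: A = (-11.969, 18.934), B = (11.969, -18.934). Equal radii place F and N the same way about J: F = J + 22.4·n = (38.493, 50.835), N = J − 22.4·n = (62.432, 12.967). Then cos ∠NBJ = BN·BJ / (|BN||BJ|), giving 20.567°.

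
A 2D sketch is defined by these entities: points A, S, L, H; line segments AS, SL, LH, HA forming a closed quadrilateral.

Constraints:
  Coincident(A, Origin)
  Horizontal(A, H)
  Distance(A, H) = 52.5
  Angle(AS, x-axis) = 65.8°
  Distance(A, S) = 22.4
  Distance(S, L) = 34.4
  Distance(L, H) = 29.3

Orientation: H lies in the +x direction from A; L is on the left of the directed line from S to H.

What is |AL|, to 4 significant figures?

50.97

Checks: |SL| = 34.40 ✓; |LH| = 29.30 ✓.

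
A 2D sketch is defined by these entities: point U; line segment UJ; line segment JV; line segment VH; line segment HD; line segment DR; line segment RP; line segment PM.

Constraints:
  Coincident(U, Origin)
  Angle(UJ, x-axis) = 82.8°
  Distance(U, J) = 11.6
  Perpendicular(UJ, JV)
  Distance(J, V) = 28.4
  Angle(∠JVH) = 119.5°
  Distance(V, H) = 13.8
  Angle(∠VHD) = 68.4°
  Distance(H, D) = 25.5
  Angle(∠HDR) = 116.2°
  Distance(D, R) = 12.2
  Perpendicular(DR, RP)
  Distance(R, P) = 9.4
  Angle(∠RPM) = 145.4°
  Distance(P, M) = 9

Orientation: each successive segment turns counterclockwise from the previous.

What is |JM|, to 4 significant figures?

19.88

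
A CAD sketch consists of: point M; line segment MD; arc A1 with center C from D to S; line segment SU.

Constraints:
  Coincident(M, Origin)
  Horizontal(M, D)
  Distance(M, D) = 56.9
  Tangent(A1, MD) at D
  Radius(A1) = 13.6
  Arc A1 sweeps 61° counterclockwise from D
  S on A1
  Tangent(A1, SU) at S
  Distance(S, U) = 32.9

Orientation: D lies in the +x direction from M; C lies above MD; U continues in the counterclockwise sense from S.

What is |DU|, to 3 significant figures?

45.3

M is at the origin; MD is horizontal with |MD| = 56.9 and D on the +x side, so D = (56.9, 0.00). Since A1 is tangent to MD there, CD ⟂ MD, so C = D + (0, 13.6) = (56.9, 13.6). On A1, D sits at bearing -90° from C; a 61° counterclockwise sweep puts S at bearing -29°, so S = C + 13.6·(cos -29°, sin -29°) = (68.8, 7.01). The tangent condition forces CS to be normal to SU, so SU runs along (−sin -29°, cos -29°); with |SU| = 32.9, U = (84.7, 35.8). Then |DU| = |U − D| = 45.3.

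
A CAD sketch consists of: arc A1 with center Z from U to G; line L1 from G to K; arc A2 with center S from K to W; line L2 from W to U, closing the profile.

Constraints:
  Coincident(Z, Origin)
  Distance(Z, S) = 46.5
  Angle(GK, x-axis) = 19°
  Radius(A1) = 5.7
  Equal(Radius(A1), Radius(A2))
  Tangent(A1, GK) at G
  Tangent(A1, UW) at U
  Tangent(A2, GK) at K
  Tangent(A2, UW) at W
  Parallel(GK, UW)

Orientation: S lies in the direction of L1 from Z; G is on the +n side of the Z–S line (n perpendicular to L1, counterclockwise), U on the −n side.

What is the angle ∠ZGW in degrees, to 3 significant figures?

76.2°

The slot axis is L1's direction at 19.0°, so u = (cos 19.0°, sin 19.0°) = (0.946, 0.326) and n = (−sin 19.0°, cos 19.0°) = (-0.326, 0.946). Z is at the origin and S lies 46.5 along u from Z, so S = 46.5·u = (44.0, 15.1). Tangency of A1 to both parallel lines with radius 5.7 puts G and U at Z ± 5.7·n: G = (-1.86, 5.39), U = (1.86, -5.39). Equal radii place K and W the same way about S: K = S + 5.7·n = (42.1, 20.5), W = S − 5.7·n = (45.8, 9.75). Then cos ∠ZGW = GZ·GW / (|GZ||GW|), giving 76.2°.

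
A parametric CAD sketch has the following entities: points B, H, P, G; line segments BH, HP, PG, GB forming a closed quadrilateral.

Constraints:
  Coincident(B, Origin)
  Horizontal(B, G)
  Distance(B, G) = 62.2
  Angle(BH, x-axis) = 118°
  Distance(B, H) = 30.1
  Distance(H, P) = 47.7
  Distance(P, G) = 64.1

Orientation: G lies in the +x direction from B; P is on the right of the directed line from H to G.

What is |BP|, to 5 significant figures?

18.718

B is at the origin; B and G share the same y with |BG| = 62.2 and G in +x, so G = (62.2, 0). BH runs at 118.0° with |BH| = 30.1, so H = (-14.131, 26.577). P is determined by |HP| = 47.7 and |PG| = 64.1 together: it lies at the intersection of circle(H, 47.7) and circle(G, 64.1). With |HG| = 80.825, the foot of the radical line on HG is 29.070 from H and the perpendicular offset is √(47.7² − 29.070²) = 37.818. Taking the right-of-HG solution: P = (0.88750, -18.697).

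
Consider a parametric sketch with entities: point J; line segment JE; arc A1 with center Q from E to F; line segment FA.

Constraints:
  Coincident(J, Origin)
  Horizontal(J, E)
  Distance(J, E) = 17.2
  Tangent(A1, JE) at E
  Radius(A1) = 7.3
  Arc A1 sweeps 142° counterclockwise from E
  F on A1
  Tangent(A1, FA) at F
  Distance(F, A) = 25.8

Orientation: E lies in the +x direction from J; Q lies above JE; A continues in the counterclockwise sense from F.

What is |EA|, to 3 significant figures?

33.0

J is at the origin; JE is horizontal with |JE| = 17.2 and E on the +x side, so E = (17.2, 0.00). Tangency of A1 to JE means the radius QE is perpendicular to JE, so Q = E + (0, 7.3) = (17.2, 7.30). On A1, E sits at bearing -90° from Q; a 142° counterclockwise sweep puts F at bearing 52°, so F = Q + 7.3·(cos 52°, sin 52°) = (21.7, 13.1). The tangent condition forces QF to be normal to FA, so FA runs along (−sin 52°, cos 52°); with |FA| = 25.8, A = (1.36, 28.9). Then |EA| = |A − E| = 33.0.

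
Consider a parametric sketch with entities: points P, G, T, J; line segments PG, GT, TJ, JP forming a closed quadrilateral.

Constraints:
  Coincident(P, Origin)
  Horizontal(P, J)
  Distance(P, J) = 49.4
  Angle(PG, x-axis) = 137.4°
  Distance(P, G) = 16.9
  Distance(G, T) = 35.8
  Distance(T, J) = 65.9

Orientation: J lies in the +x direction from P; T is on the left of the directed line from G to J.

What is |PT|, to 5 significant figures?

44.658

P is at the origin; P and J share the same y with |PJ| = 49.4 and J in +x, so J = (49.4, 0). PG runs at 137.4° with |PG| = 16.9, so G = (-12.440, 11.439). T is determined by |GT| = 35.8 and |TJ| = 65.9 together: it lies at the intersection of circle(G, 35.8) and circle(J, 65.9). With |GJ| = 62.889, the foot of the radical line on GJ is 7.1068 from G and the perpendicular offset is √(35.8² − 7.1068²) = 35.088. Taking the left-of-GJ solution: T = (0.93040, 44.649).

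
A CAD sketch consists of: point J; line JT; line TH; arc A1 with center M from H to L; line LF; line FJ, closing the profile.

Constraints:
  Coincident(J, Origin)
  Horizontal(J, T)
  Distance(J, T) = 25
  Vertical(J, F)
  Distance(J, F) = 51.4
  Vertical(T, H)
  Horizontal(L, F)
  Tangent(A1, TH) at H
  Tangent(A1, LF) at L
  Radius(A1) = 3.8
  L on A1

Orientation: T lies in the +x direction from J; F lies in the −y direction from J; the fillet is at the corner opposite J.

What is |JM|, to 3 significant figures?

52.1

J is at the origin; JT is horizontal with |JT| = 25.0 and T on the +x side, so T = (25.0, 0.00). J and F share the same x with |JF| = 51.4 and F on the −y side, so F = (0.00, -51.4). The virtual corner opposite J is at (25.0, -51.4). Since A1 is tangent to TH there, MH ⟂ TH and the tangent condition forces ML to be normal to LF, with radius 3.8, so the center M sits 3.8 in from both sides at M = (21.2, -47.6). Then |JM| = |M − J| = 52.1.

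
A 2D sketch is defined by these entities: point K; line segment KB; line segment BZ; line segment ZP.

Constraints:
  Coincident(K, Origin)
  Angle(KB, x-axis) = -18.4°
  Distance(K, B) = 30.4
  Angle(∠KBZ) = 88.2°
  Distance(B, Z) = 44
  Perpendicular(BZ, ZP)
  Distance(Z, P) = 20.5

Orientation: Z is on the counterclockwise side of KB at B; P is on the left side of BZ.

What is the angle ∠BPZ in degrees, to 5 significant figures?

65.019°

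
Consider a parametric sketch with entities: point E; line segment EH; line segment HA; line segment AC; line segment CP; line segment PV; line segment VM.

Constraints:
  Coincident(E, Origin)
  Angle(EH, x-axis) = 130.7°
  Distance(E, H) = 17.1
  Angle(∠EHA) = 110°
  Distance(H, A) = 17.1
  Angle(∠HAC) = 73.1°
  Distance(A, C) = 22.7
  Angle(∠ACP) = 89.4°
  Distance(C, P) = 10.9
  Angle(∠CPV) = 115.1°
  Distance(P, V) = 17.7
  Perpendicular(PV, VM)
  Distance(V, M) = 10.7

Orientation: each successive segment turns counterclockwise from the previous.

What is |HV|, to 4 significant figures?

2.409

E is at the origin; EH runs at 130.7° with length 17.1, so H = (-11.15, 12.96). ∠EHA = 110.0° gives HA at -159.3° from the x-axis; with |HA| = 17.1, A = (-27.15, 6.920). ∠HAC = 73.1° gives AC at -52.40° from the x-axis; with |AC| = 22.7, C = (-13.30, -11.07). ∠ACP = 89.4° gives CP at 38.20° from the x-axis; with |CP| = 10.9, P = (-4.731, -4.325). ∠CPV = 115.1° gives PV at 103.1° from the x-axis; with |PV| = 17.7, V = (-8.743, 12.91). Then |HV| = |V − H| = 2.409.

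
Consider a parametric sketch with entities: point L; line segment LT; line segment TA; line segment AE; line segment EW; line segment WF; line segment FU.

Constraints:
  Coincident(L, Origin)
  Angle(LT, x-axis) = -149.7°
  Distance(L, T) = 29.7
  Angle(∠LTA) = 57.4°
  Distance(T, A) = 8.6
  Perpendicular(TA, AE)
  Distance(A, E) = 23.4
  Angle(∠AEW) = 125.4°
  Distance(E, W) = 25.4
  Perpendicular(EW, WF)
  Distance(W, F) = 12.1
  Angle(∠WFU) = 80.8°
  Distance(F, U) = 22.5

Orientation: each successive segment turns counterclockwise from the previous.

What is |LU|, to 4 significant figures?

16.36

The perpendicularity gives WF at right angles to EW, so WF runs at -152.5°; with |WF| = 12.1, F = (-29.79, 18.87). ∠WFU = 80.8° gives FU at -53.30° from the x-axis; with |FU| = 22.5, U = (-16.34, 0.8318). Then |LU| = |U − L| = 16.36.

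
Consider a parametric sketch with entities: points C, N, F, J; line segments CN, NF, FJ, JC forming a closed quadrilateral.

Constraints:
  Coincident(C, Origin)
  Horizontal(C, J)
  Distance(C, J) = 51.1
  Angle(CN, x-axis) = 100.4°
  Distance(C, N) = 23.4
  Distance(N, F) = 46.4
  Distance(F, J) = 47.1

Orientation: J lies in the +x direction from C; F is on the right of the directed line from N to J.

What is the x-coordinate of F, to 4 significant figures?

9.150

Checks: |NF| = 46.40 ✓; |FJ| = 47.10 ✓.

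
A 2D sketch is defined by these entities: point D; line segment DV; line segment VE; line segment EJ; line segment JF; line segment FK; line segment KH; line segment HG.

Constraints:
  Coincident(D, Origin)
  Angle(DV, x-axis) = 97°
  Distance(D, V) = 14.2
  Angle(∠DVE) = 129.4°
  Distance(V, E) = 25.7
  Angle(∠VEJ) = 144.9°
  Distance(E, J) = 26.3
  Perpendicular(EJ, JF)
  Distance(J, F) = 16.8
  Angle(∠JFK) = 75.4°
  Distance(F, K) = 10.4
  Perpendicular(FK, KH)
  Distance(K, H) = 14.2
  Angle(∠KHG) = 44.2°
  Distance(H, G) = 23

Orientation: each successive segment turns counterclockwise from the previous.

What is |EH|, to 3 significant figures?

19.8

∠JFK = 75.4° gives FK at 17.3° from the x-axis; with |FK| = 10.4, K = (-39.0, 12.9). FK is perpendicular to KH, so KH runs at 107°; with |KH| = 14.2, H = (-43.2, 26.5). Then |EH| = |H − E| = 19.8.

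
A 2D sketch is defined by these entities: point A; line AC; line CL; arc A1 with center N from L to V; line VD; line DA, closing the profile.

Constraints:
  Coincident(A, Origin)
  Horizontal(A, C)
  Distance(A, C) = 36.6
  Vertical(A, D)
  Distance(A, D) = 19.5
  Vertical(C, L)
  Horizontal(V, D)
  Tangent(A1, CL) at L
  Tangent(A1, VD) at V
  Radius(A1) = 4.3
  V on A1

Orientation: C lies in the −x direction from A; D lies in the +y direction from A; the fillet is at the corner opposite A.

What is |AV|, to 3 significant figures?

37.7

A is at the origin; AC is horizontal with |AC| = 36.6 and C on the −x side, so C = (-36.6, 0.00). A and D share the same x with |AD| = 19.5 and D on the +y side, so D = (0.00, 19.5). The virtual corner opposite A is at (-36.6, 19.5). The tangent condition forces NL to be normal to CL and since A1 is tangent to VD there, NV ⟂ VD, with radius 4.3, so the center N sits 4.3 in from both sides at N = (-32.3, 15.2). That places the tangent points at L = (-36.6, 15.2) on CL and V = (-32.3, 19.5) on VD. Then |AV| = |V − A| = 37.7.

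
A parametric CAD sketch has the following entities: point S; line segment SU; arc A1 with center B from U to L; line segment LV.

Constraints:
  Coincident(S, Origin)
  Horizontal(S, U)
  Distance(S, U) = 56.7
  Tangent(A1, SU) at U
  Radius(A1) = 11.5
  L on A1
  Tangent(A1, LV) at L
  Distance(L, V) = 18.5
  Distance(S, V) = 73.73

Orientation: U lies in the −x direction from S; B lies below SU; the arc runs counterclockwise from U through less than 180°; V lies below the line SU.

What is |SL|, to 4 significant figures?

69.26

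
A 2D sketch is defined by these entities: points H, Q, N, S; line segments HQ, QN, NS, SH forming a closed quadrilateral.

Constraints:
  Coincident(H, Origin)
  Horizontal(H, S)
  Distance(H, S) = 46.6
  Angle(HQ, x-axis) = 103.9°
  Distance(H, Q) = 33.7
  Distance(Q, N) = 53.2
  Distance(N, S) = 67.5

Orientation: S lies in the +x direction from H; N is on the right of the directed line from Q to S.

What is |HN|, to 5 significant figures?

26.582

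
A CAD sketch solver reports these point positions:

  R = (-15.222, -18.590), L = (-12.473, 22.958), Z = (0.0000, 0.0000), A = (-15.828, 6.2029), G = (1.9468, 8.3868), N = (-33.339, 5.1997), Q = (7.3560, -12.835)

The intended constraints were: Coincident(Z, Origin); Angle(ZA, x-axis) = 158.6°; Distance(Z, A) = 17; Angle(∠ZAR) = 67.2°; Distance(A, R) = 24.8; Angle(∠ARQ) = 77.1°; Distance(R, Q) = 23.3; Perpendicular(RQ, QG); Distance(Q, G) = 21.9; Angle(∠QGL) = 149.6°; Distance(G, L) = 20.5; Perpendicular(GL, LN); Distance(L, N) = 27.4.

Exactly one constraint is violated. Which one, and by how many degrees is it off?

Perpendicular(GL, LN) — off by 4.30°.

Z = (0.00, 0.00) ✓; ZA at 158.6° ✓; |ZA| = 17.00 ✓; ∠ZAR = 67.20° ✓; |AR| = 24.80 ✓; ∠ARQ = 77.10° ✓; |RQ| = 23.30 ✓; ∠(RQ, QG) = 90.00° ✓; |QG| = 21.90 ✓; ∠QGL = 149.6° ✓; |GL| = 20.50 ✓; ∠(GL, LN) = 85.70° ✗; |LN| = 27.40 ✓.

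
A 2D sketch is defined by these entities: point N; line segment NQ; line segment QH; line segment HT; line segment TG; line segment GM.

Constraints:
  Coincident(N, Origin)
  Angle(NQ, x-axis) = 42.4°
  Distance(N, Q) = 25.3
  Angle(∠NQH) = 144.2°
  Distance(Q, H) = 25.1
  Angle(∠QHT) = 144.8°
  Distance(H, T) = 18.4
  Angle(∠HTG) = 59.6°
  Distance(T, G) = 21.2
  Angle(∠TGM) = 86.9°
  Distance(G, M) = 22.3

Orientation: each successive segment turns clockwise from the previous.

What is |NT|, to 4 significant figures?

60.80

N is at the origin; NQ runs at 42.4° with length 25.3, so Q = (18.68, 17.06). ∠NQH = 144.2° gives QH at 6.600° from the x-axis; with |QH| = 25.1, H = (43.62, 19.94). ∠QHT = 144.8° gives HT at -28.60° from the x-axis; with |HT| = 18.4, T = (59.77, 11.14). Then |NT| = |T − N| = 60.80.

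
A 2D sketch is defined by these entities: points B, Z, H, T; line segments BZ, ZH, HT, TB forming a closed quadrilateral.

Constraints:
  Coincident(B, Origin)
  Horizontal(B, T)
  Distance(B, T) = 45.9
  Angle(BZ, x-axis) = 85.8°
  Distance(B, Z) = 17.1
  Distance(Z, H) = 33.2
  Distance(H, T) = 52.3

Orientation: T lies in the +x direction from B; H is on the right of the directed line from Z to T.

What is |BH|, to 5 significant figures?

16.227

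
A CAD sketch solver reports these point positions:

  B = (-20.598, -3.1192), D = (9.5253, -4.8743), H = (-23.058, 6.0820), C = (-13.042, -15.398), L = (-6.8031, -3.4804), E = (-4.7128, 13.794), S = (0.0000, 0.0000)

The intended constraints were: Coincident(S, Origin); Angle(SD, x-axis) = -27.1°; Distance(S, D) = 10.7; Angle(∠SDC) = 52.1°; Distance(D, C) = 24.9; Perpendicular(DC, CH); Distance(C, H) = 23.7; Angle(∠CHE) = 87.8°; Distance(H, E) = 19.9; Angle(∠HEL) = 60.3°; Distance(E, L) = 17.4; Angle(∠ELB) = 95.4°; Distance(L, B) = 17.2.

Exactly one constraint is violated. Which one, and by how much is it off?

Distance(L, B) = 17.2 — off by 3.40.

S = (0.00, 0.00) ✓; SD at -27.10° ✓; |SD| = 10.70 ✓; ∠SDC = 52.10° ✓; |DC| = 24.90 ✓; ∠(DC, CH) = 90.00° ✓; |CH| = 23.70 ✓; ∠CHE = 87.80° ✓; |HE| = 19.90 ✓; ∠HEL = 60.30° ✓; |EL| = 17.40 ✓; ∠ELB = 95.40° ✓; |LB| = 13.80 ✗.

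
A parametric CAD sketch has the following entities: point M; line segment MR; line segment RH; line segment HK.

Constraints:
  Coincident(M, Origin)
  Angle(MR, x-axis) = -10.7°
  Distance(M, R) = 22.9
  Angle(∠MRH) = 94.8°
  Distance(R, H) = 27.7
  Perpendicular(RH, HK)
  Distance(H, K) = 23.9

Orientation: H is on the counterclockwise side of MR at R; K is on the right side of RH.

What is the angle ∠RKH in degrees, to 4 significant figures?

49.21°

∠MRH = 94.8°, so RH runs at -10.7° + (180° − 94.8°) = 74.50° from the x-axis; with |RH| = 27.7, H = R + 27.7·(cos 74.50°, sin 74.50°) = (29.90, 22.44). RH ⟂ HK; with |HK| = 23.9 on the right of RH, K = H + 23.9·(0.9636, -0.2672) = (52.94, 16.05). Then cos ∠RKH = KR·KH / (|KR||KH|), giving 49.21°.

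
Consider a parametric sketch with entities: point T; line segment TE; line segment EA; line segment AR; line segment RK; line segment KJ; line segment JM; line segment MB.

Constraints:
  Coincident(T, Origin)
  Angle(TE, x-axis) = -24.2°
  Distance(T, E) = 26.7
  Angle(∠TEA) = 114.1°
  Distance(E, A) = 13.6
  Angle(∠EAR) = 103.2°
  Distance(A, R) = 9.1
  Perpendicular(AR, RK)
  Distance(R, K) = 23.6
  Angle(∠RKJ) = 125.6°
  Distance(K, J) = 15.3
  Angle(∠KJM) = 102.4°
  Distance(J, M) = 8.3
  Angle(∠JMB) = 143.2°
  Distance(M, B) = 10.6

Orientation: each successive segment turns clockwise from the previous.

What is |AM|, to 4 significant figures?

28.58

T is at the origin; TE runs at -24.2° with length 26.7, so E = (24.35, -10.94). ∠TEA = 114.1° gives EA at -90.10° from the x-axis; with |EA| = 13.6, A = (24.33, -24.54). ∠EAR = 103.2° gives AR at -166.9° from the x-axis; with |AR| = 9.1, R = (15.47, -26.61). AR is perpendicular to RK, so RK runs at 103.1°; with |RK| = 23.6, K = (10.12, -3.622). ∠RKJ = 125.6° gives KJ at 48.70° from the x-axis; with |KJ| = 15.3, J = (20.22, 7.873). ∠KJM = 102.4° gives JM at -28.90° from the x-axis; with |JM| = 8.3, M = (27.48, 3.861). Then |AM| = |M − A| = 28.58.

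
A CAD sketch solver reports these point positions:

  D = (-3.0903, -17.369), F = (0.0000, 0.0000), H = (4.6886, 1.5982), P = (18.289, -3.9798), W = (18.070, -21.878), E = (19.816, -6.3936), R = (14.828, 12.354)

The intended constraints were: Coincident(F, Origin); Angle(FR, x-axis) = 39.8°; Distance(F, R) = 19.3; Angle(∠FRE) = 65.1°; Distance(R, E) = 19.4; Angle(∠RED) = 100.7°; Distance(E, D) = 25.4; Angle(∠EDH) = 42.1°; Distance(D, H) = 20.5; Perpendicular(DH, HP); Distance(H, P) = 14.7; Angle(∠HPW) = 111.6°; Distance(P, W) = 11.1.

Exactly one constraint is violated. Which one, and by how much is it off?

Distance(P, W) = 11.1 — off by 6.80.

F = (0.00, 0.00) ✓; FR at 39.80° ✓; |FR| = 19.30 ✓; ∠FRE = 65.10° ✓; |RE| = 19.40 ✓; ∠RED = 100.7° ✓; |ED| = 25.40 ✓; ∠EDH = 42.10° ✓; |DH| = 20.50 ✓; ∠(DH, HP) = 90.00° ✓; |HP| = 14.70 ✓; ∠HPW = 111.6° ✓; |PW| = 17.90 ✗.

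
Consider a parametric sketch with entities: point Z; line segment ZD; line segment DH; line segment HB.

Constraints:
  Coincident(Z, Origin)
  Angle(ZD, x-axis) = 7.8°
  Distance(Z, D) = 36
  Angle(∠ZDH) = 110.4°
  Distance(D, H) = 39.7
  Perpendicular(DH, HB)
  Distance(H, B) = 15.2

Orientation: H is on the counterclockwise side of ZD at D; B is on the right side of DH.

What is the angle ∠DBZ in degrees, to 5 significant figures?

22.178°

Z is at the origin; ZD runs at 7.8° with length 36.0, so D = 36.0·(cos 7.8°, sin 7.8°) = (35.667, 4.8858). ∠ZDH = 110.4°, so DH runs at 7.8° + (180° − 110.4°) = 77.400° from the x-axis; with |DH| = 39.7, H = D + 39.7·(cos 77.400°, sin 77.400°) = (44.327, 43.630). The perpendicularity gives HB at right angles to DH; with |HB| = 15.2 on the right of DH, B = H + 15.2·(0.97592, -0.21814) = (59.161, 40.314). Then cos ∠DBZ = BD·BZ / (|BD||BZ|), giving 22.178°.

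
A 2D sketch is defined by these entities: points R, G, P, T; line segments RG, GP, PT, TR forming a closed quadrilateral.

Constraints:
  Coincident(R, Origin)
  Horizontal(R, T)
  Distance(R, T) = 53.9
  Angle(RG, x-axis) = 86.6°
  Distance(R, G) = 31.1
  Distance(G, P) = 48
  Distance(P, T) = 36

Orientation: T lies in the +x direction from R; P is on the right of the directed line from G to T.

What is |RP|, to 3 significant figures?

24.3

Checks: |GP| = 48.00 ✓; |PT| = 36.00 ✓.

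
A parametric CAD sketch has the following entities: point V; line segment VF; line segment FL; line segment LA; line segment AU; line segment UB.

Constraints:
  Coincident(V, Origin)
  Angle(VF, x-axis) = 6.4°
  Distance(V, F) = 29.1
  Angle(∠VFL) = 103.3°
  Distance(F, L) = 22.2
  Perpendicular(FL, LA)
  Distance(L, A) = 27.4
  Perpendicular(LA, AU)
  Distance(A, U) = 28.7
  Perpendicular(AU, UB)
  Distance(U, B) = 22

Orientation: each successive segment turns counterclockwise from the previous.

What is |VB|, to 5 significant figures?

22.920

V is at the origin; VF runs at 6.4° with length 29.1, so F = (28.919, 3.2437). ∠VFL = 103.3° gives FL at 83.100° from the x-axis; with |FL| = 22.2, L = (31.586, 25.283). FL is perpendicular to LA, so LA runs at 173.10°; with |LA| = 27.4, A = (4.3841, 28.575). The perpendicularity gives AU at right angles to LA, so AU runs at -96.900°; with |AU| = 28.7, U = (0.93621, 0.082573). AU is perpendicular to UB, so UB runs at -6.9000°; with |UB| = 22.0, B = (22.777, -2.5604). Then |VB| = |B − V| = 22.920.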